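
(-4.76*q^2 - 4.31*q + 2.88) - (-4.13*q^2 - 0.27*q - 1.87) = -0.63*q^2 - 4.04*q + 4.75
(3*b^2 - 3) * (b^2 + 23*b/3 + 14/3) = 3*b^4 + 23*b^3 + 11*b^2 - 23*b - 14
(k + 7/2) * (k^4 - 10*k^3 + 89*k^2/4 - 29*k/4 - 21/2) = k^5 - 13*k^4/2 - 51*k^3/4 + 565*k^2/8 - 287*k/8 - 147/4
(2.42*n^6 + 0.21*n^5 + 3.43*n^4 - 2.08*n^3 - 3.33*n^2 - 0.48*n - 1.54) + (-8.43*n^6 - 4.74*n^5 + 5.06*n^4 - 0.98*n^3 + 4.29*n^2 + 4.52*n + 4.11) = -6.01*n^6 - 4.53*n^5 + 8.49*n^4 - 3.06*n^3 + 0.96*n^2 + 4.04*n + 2.57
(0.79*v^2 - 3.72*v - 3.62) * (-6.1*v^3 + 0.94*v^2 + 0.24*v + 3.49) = -4.819*v^5 + 23.4346*v^4 + 18.7748*v^3 - 1.5385*v^2 - 13.8516*v - 12.6338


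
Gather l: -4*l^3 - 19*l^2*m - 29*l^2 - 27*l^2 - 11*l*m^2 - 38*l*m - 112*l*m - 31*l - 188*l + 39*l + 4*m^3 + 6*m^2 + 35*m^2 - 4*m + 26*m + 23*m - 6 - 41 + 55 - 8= -4*l^3 + l^2*(-19*m - 56) + l*(-11*m^2 - 150*m - 180) + 4*m^3 + 41*m^2 + 45*m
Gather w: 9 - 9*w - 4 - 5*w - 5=-14*w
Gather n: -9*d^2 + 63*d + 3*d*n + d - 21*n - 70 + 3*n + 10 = -9*d^2 + 64*d + n*(3*d - 18) - 60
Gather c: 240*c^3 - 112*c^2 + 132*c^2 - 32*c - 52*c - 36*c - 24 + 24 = 240*c^3 + 20*c^2 - 120*c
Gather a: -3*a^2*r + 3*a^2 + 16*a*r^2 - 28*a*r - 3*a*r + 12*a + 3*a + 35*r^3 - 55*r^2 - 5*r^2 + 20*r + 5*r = a^2*(3 - 3*r) + a*(16*r^2 - 31*r + 15) + 35*r^3 - 60*r^2 + 25*r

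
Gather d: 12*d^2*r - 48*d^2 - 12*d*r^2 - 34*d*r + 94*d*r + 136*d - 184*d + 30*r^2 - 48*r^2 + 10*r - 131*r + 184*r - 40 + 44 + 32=d^2*(12*r - 48) + d*(-12*r^2 + 60*r - 48) - 18*r^2 + 63*r + 36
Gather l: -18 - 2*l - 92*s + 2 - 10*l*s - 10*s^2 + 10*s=l*(-10*s - 2) - 10*s^2 - 82*s - 16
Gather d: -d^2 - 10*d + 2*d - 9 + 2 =-d^2 - 8*d - 7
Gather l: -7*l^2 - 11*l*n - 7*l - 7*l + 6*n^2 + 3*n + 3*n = -7*l^2 + l*(-11*n - 14) + 6*n^2 + 6*n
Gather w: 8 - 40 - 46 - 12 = -90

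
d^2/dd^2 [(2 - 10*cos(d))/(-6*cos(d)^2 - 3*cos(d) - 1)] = 2*(-405*(1 - cos(2*d))^2*cos(d) + 117*(1 - cos(2*d))^2/2 + 479*cos(d)/2 + 126*cos(2*d) - 423*cos(3*d)/2 + 90*cos(5*d) - 144)/(3*cos(d) + 3*cos(2*d) + 4)^3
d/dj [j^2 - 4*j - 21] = 2*j - 4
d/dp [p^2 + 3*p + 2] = 2*p + 3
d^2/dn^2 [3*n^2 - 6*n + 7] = 6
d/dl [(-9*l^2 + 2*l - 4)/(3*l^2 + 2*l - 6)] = 4*(-6*l^2 + 33*l - 1)/(9*l^4 + 12*l^3 - 32*l^2 - 24*l + 36)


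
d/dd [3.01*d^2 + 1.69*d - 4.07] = 6.02*d + 1.69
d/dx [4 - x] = -1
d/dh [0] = 0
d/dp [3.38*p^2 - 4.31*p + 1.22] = 6.76*p - 4.31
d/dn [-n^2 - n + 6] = -2*n - 1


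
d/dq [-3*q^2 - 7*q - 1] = -6*q - 7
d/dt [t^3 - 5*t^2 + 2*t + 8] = 3*t^2 - 10*t + 2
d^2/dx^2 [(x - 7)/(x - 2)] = -10/(x - 2)^3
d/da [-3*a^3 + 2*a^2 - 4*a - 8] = -9*a^2 + 4*a - 4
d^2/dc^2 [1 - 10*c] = 0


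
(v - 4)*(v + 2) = v^2 - 2*v - 8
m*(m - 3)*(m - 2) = m^3 - 5*m^2 + 6*m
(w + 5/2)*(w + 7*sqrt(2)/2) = w^2 + 5*w/2 + 7*sqrt(2)*w/2 + 35*sqrt(2)/4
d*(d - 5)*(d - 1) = d^3 - 6*d^2 + 5*d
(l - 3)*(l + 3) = l^2 - 9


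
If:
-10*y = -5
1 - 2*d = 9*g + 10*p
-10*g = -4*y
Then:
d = -5*p - 2/5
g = 1/5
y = 1/2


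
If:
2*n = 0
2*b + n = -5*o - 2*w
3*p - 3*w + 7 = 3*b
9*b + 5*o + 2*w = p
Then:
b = w/6 - 7/18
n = 0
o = 7/45 - 7*w/15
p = 7*w/6 - 49/18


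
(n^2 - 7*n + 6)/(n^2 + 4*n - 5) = (n - 6)/(n + 5)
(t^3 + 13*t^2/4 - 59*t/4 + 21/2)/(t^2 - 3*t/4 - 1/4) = (4*t^2 + 17*t - 42)/(4*t + 1)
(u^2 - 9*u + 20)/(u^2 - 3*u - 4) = (u - 5)/(u + 1)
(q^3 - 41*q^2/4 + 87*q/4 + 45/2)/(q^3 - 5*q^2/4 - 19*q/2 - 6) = (q^2 - 11*q + 30)/(q^2 - 2*q - 8)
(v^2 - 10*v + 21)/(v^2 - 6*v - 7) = (v - 3)/(v + 1)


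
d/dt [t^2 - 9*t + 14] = 2*t - 9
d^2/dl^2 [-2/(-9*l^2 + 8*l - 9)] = 4*(-81*l^2 + 72*l + 4*(9*l - 4)^2 - 81)/(9*l^2 - 8*l + 9)^3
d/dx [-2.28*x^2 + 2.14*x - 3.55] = 2.14 - 4.56*x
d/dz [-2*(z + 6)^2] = -4*z - 24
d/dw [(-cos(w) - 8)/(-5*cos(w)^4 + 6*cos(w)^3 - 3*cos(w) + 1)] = (15*(1 - cos(2*w))^2/4 + 111*cos(w) - 57*cos(2*w) + 37*cos(3*w) - 47)*sin(w)/(5*cos(w)^4 - 6*cos(w)^3 + 3*cos(w) - 1)^2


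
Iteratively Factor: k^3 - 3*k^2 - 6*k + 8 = (k + 2)*(k^2 - 5*k + 4) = (k - 4)*(k + 2)*(k - 1)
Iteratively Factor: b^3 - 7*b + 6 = (b - 2)*(b^2 + 2*b - 3) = (b - 2)*(b - 1)*(b + 3)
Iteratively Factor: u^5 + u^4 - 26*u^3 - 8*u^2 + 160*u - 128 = (u - 4)*(u^4 + 5*u^3 - 6*u^2 - 32*u + 32) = (u - 4)*(u + 4)*(u^3 + u^2 - 10*u + 8) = (u - 4)*(u - 2)*(u + 4)*(u^2 + 3*u - 4) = (u - 4)*(u - 2)*(u - 1)*(u + 4)*(u + 4)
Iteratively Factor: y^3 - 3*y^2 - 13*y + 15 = (y - 1)*(y^2 - 2*y - 15) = (y - 1)*(y + 3)*(y - 5)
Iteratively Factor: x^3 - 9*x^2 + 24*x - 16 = (x - 4)*(x^2 - 5*x + 4) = (x - 4)^2*(x - 1)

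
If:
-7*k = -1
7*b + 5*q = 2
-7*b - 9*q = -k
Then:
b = 121/196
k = 1/7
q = -13/28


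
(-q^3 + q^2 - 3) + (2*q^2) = -q^3 + 3*q^2 - 3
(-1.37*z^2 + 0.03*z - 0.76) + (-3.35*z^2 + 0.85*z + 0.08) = -4.72*z^2 + 0.88*z - 0.68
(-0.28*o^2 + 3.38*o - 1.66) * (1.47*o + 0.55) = -0.4116*o^3 + 4.8146*o^2 - 0.5812*o - 0.913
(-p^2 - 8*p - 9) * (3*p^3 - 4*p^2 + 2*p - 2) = -3*p^5 - 20*p^4 + 3*p^3 + 22*p^2 - 2*p + 18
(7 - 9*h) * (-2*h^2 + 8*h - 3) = 18*h^3 - 86*h^2 + 83*h - 21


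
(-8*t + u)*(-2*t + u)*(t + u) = 16*t^3 + 6*t^2*u - 9*t*u^2 + u^3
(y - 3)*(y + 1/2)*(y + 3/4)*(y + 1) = y^4 - 3*y^3/4 - 41*y^2/8 - 9*y/2 - 9/8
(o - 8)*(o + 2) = o^2 - 6*o - 16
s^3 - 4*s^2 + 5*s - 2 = (s - 2)*(s - 1)^2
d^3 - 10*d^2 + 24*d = d*(d - 6)*(d - 4)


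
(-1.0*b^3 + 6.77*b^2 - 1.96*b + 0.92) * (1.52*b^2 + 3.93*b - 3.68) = -1.52*b^5 + 6.3604*b^4 + 27.3069*b^3 - 31.218*b^2 + 10.8284*b - 3.3856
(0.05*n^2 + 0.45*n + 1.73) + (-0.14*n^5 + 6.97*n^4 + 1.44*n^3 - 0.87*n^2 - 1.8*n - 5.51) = -0.14*n^5 + 6.97*n^4 + 1.44*n^3 - 0.82*n^2 - 1.35*n - 3.78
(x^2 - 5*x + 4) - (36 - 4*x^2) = 5*x^2 - 5*x - 32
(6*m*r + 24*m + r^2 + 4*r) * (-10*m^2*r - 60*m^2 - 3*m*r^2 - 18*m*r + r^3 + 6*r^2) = -60*m^3*r^2 - 600*m^3*r - 1440*m^3 - 28*m^2*r^3 - 280*m^2*r^2 - 672*m^2*r + 3*m*r^4 + 30*m*r^3 + 72*m*r^2 + r^5 + 10*r^4 + 24*r^3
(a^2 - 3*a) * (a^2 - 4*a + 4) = a^4 - 7*a^3 + 16*a^2 - 12*a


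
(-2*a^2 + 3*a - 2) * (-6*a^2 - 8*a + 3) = 12*a^4 - 2*a^3 - 18*a^2 + 25*a - 6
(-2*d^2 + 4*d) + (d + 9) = -2*d^2 + 5*d + 9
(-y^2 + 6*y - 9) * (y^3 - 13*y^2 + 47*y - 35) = -y^5 + 19*y^4 - 134*y^3 + 434*y^2 - 633*y + 315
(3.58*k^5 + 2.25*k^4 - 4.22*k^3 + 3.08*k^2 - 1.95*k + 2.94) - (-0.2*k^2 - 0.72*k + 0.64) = 3.58*k^5 + 2.25*k^4 - 4.22*k^3 + 3.28*k^2 - 1.23*k + 2.3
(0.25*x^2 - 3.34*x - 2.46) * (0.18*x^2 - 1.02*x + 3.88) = 0.045*x^4 - 0.8562*x^3 + 3.934*x^2 - 10.45*x - 9.5448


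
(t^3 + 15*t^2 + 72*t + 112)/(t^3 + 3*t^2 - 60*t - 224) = (t + 4)/(t - 8)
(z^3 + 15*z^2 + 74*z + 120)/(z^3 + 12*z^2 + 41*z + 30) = (z + 4)/(z + 1)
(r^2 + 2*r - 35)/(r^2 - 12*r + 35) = (r + 7)/(r - 7)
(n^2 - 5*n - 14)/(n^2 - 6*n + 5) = (n^2 - 5*n - 14)/(n^2 - 6*n + 5)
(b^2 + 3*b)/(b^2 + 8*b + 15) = b/(b + 5)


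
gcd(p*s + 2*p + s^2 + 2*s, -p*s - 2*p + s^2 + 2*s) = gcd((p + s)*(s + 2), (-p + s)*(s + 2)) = s + 2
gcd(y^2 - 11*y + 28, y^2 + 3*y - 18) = 1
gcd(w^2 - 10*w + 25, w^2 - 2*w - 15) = w - 5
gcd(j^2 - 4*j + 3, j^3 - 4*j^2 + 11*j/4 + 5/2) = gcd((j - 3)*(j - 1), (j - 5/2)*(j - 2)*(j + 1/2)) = 1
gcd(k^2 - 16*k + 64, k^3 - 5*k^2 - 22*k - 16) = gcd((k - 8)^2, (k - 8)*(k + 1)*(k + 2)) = k - 8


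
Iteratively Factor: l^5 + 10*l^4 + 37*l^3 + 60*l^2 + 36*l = (l + 3)*(l^4 + 7*l^3 + 16*l^2 + 12*l) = (l + 2)*(l + 3)*(l^3 + 5*l^2 + 6*l) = (l + 2)*(l + 3)^2*(l^2 + 2*l) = l*(l + 2)*(l + 3)^2*(l + 2)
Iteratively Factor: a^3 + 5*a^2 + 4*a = (a)*(a^2 + 5*a + 4) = a*(a + 4)*(a + 1)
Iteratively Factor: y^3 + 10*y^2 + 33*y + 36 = (y + 3)*(y^2 + 7*y + 12) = (y + 3)^2*(y + 4)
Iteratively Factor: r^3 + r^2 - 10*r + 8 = (r - 1)*(r^2 + 2*r - 8) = (r - 1)*(r + 4)*(r - 2)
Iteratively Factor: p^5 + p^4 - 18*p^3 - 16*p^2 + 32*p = (p + 2)*(p^4 - p^3 - 16*p^2 + 16*p) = (p - 1)*(p + 2)*(p^3 - 16*p) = (p - 1)*(p + 2)*(p + 4)*(p^2 - 4*p) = p*(p - 1)*(p + 2)*(p + 4)*(p - 4)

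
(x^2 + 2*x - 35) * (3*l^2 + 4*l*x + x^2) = 3*l^2*x^2 + 6*l^2*x - 105*l^2 + 4*l*x^3 + 8*l*x^2 - 140*l*x + x^4 + 2*x^3 - 35*x^2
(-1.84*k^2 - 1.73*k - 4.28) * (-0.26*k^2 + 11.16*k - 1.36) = 0.4784*k^4 - 20.0846*k^3 - 15.6916*k^2 - 45.412*k + 5.8208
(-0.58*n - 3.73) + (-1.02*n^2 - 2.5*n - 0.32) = -1.02*n^2 - 3.08*n - 4.05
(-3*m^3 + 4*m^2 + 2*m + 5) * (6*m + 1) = -18*m^4 + 21*m^3 + 16*m^2 + 32*m + 5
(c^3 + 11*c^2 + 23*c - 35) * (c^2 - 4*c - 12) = c^5 + 7*c^4 - 33*c^3 - 259*c^2 - 136*c + 420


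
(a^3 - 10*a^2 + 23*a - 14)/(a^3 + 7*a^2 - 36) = (a^2 - 8*a + 7)/(a^2 + 9*a + 18)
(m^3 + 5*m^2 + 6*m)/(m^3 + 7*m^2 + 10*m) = (m + 3)/(m + 5)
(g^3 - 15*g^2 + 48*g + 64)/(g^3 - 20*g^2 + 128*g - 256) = (g + 1)/(g - 4)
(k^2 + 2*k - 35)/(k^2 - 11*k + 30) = (k + 7)/(k - 6)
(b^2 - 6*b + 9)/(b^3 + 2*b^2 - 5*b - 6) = (b^2 - 6*b + 9)/(b^3 + 2*b^2 - 5*b - 6)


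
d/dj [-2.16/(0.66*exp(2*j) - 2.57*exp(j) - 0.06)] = (2.8512*exp(j) - 5.5512)*exp(j)/(-0.66*exp(2*j) + 2.57*exp(j) + 0.06)^2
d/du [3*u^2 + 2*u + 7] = 6*u + 2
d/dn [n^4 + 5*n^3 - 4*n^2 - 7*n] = 4*n^3 + 15*n^2 - 8*n - 7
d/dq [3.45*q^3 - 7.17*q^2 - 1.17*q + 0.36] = 10.35*q^2 - 14.34*q - 1.17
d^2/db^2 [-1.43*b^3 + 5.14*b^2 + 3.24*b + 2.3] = 10.28 - 8.58*b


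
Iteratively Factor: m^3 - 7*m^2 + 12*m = (m - 3)*(m^2 - 4*m) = m*(m - 3)*(m - 4)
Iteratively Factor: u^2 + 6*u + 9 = (u + 3)*(u + 3)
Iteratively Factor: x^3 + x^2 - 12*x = (x + 4)*(x^2 - 3*x) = (x - 3)*(x + 4)*(x)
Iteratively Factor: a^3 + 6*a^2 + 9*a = (a)*(a^2 + 6*a + 9) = a*(a + 3)*(a + 3)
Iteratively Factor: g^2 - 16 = (g - 4)*(g + 4)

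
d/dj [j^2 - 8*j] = 2*j - 8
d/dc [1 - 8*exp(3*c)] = -24*exp(3*c)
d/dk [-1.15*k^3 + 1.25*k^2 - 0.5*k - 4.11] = -3.45*k^2 + 2.5*k - 0.5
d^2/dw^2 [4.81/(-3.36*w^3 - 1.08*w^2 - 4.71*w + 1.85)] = ((96.9696*w + 10.3896)*(3.36*w^3 + 1.08*w^2 + 4.71*w - 1.85) - 4.81*(10.08*w^2 + 2.16*w + 4.71)*(20.16*w^2 + 4.32*w + 9.42))/(3.36*w^3 + 1.08*w^2 + 4.71*w - 1.85)^3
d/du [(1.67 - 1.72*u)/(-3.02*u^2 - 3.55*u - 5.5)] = (-5.1944*u^2 + 10.0868*u + 15.3885)/(9.1204*u^4 + 21.442*u^3 + 45.8225*u^2 + 39.05*u + 30.25)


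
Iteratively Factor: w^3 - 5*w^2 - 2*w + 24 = (w + 2)*(w^2 - 7*w + 12) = (w - 3)*(w + 2)*(w - 4)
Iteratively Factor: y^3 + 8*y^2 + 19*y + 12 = (y + 1)*(y^2 + 7*y + 12) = (y + 1)*(y + 4)*(y + 3)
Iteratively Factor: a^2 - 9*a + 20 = (a - 5)*(a - 4)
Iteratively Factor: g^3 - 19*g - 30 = (g + 2)*(g^2 - 2*g - 15) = (g - 5)*(g + 2)*(g + 3)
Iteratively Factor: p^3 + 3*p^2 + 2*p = (p + 2)*(p^2 + p) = p*(p + 2)*(p + 1)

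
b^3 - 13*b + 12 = (b - 3)*(b - 1)*(b + 4)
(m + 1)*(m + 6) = m^2 + 7*m + 6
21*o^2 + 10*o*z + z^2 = (3*o + z)*(7*o + z)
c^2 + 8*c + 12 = (c + 2)*(c + 6)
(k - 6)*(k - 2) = k^2 - 8*k + 12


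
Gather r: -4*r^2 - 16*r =-4*r^2 - 16*r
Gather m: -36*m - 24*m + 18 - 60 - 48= -60*m - 90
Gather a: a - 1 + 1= a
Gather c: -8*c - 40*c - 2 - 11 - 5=-48*c - 18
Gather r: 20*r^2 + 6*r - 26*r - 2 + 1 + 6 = 20*r^2 - 20*r + 5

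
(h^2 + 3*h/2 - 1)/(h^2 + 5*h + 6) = (h - 1/2)/(h + 3)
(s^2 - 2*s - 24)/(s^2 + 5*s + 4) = (s - 6)/(s + 1)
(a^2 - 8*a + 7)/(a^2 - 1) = (a - 7)/(a + 1)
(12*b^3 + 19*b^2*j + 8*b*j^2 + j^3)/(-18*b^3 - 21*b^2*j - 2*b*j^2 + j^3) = (-4*b - j)/(6*b - j)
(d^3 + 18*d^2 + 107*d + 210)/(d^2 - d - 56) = (d^2 + 11*d + 30)/(d - 8)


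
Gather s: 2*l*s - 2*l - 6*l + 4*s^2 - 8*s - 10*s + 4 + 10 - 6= -8*l + 4*s^2 + s*(2*l - 18) + 8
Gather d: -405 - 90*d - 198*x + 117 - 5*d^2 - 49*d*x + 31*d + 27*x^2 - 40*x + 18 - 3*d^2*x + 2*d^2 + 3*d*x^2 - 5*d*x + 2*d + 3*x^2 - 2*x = d^2*(-3*x - 3) + d*(3*x^2 - 54*x - 57) + 30*x^2 - 240*x - 270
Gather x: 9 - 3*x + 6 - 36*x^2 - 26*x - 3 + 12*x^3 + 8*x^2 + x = 12*x^3 - 28*x^2 - 28*x + 12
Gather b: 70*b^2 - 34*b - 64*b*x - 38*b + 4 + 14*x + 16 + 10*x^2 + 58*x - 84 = 70*b^2 + b*(-64*x - 72) + 10*x^2 + 72*x - 64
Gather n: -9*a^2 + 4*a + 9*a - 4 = -9*a^2 + 13*a - 4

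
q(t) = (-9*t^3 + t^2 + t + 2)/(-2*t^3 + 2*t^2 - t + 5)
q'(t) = (-27*t^2 + 2*t + 1)/(-2*t^3 + 2*t^2 - t + 5) + (6*t^2 - 4*t + 1)*(-9*t^3 + t^2 + t + 2)/(-2*t^3 + 2*t^2 - t + 5)^2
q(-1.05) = 1.18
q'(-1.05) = -1.60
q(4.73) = 5.54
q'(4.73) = -0.31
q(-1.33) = 1.62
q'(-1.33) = -1.51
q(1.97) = 13.55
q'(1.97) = -27.21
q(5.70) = 5.31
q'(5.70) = -0.18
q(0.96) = -0.99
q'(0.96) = -5.99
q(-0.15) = 0.37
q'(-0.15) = 0.14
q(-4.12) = 3.52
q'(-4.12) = -0.25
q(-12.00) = 4.17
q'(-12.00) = -0.03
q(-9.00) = 4.06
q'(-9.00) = -0.05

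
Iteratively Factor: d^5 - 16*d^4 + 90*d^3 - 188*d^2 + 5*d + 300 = (d - 3)*(d^4 - 13*d^3 + 51*d^2 - 35*d - 100) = (d - 3)*(d + 1)*(d^3 - 14*d^2 + 65*d - 100) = (d - 4)*(d - 3)*(d + 1)*(d^2 - 10*d + 25) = (d - 5)*(d - 4)*(d - 3)*(d + 1)*(d - 5)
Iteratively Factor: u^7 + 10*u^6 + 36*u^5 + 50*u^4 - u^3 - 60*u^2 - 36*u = (u + 2)*(u^6 + 8*u^5 + 20*u^4 + 10*u^3 - 21*u^2 - 18*u) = (u + 2)^2*(u^5 + 6*u^4 + 8*u^3 - 6*u^2 - 9*u) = (u + 1)*(u + 2)^2*(u^4 + 5*u^3 + 3*u^2 - 9*u) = u*(u + 1)*(u + 2)^2*(u^3 + 5*u^2 + 3*u - 9) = u*(u + 1)*(u + 2)^2*(u + 3)*(u^2 + 2*u - 3) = u*(u - 1)*(u + 1)*(u + 2)^2*(u + 3)*(u + 3)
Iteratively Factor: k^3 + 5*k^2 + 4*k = (k)*(k^2 + 5*k + 4) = k*(k + 1)*(k + 4)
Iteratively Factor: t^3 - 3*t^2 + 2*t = (t)*(t^2 - 3*t + 2) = t*(t - 2)*(t - 1)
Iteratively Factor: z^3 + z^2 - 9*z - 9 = (z - 3)*(z^2 + 4*z + 3) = (z - 3)*(z + 1)*(z + 3)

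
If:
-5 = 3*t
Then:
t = -5/3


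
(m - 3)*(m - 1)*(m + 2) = m^3 - 2*m^2 - 5*m + 6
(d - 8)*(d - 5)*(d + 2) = d^3 - 11*d^2 + 14*d + 80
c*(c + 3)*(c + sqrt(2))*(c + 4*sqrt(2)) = c^4 + 3*c^3 + 5*sqrt(2)*c^3 + 8*c^2 + 15*sqrt(2)*c^2 + 24*c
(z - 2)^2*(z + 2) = z^3 - 2*z^2 - 4*z + 8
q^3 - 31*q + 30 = (q - 5)*(q - 1)*(q + 6)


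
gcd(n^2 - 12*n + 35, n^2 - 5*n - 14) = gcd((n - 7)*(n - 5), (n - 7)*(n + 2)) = n - 7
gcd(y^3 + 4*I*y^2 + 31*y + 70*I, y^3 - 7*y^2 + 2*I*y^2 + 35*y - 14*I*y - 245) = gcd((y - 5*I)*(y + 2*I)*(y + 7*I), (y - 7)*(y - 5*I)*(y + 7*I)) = y^2 + 2*I*y + 35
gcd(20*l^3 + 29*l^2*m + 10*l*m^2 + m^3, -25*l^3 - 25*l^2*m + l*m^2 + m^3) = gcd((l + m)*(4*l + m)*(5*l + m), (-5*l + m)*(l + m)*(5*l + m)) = 5*l^2 + 6*l*m + m^2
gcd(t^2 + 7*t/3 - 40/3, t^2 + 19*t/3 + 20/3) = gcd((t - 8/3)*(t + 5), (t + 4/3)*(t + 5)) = t + 5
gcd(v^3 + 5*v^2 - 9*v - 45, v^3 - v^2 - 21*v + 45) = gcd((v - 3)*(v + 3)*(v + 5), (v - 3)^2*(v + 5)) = v^2 + 2*v - 15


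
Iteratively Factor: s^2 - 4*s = (s - 4)*(s)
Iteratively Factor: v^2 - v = (v)*(v - 1)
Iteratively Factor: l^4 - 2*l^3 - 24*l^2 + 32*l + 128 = (l + 4)*(l^3 - 6*l^2 + 32) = (l + 2)*(l + 4)*(l^2 - 8*l + 16) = (l - 4)*(l + 2)*(l + 4)*(l - 4)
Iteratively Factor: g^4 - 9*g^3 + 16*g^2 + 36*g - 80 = (g - 5)*(g^3 - 4*g^2 - 4*g + 16) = (g - 5)*(g + 2)*(g^2 - 6*g + 8) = (g - 5)*(g - 4)*(g + 2)*(g - 2)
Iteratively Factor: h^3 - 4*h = (h)*(h^2 - 4) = h*(h - 2)*(h + 2)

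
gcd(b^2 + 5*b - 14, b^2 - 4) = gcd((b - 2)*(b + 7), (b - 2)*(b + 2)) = b - 2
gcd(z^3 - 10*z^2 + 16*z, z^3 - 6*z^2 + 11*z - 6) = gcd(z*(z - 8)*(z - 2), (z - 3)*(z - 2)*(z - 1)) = z - 2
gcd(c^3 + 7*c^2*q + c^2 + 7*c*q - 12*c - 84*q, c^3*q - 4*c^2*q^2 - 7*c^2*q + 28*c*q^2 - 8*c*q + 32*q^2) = 1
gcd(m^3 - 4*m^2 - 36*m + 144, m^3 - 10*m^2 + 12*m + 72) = m - 6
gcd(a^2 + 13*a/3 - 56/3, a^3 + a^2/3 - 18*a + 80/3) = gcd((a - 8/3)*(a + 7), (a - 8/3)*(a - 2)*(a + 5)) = a - 8/3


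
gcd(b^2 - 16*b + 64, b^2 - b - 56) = b - 8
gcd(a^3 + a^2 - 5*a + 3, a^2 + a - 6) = a + 3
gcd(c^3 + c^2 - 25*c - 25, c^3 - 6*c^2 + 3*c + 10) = c^2 - 4*c - 5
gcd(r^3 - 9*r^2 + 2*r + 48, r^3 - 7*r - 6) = r^2 - r - 6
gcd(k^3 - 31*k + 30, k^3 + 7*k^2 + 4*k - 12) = k^2 + 5*k - 6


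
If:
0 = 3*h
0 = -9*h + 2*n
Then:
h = 0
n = 0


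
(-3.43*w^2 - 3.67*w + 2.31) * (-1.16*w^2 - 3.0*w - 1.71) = 3.9788*w^4 + 14.5472*w^3 + 14.1957*w^2 - 0.6543*w - 3.9501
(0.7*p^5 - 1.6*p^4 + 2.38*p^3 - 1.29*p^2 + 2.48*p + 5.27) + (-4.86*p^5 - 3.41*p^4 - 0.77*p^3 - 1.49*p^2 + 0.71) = -4.16*p^5 - 5.01*p^4 + 1.61*p^3 - 2.78*p^2 + 2.48*p + 5.98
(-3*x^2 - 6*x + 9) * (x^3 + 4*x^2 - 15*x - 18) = -3*x^5 - 18*x^4 + 30*x^3 + 180*x^2 - 27*x - 162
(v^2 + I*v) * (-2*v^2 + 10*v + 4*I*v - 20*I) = -2*v^4 + 10*v^3 + 2*I*v^3 - 4*v^2 - 10*I*v^2 + 20*v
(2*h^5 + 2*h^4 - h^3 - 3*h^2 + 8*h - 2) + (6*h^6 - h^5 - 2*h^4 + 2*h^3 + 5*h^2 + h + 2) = 6*h^6 + h^5 + h^3 + 2*h^2 + 9*h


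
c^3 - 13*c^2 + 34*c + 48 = (c - 8)*(c - 6)*(c + 1)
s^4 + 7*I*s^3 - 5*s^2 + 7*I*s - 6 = (s - I)*(s + I)^2*(s + 6*I)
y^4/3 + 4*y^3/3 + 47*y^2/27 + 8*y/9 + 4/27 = (y/3 + 1/3)*(y + 1/3)*(y + 2/3)*(y + 2)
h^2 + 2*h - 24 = (h - 4)*(h + 6)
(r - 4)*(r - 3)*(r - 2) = r^3 - 9*r^2 + 26*r - 24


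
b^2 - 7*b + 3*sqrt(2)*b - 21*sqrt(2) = (b - 7)*(b + 3*sqrt(2))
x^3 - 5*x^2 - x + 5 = (x - 5)*(x - 1)*(x + 1)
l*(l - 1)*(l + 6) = l^3 + 5*l^2 - 6*l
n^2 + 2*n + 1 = (n + 1)^2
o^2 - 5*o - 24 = (o - 8)*(o + 3)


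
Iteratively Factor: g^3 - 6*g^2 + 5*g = (g - 1)*(g^2 - 5*g) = g*(g - 1)*(g - 5)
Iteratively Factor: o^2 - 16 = (o - 4)*(o + 4)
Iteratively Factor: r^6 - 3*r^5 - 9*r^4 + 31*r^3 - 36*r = (r - 2)*(r^5 - r^4 - 11*r^3 + 9*r^2 + 18*r) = (r - 2)*(r + 3)*(r^4 - 4*r^3 + r^2 + 6*r) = (r - 3)*(r - 2)*(r + 3)*(r^3 - r^2 - 2*r) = r*(r - 3)*(r - 2)*(r + 3)*(r^2 - r - 2) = r*(r - 3)*(r - 2)^2*(r + 3)*(r + 1)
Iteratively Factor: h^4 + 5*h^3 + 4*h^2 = (h + 1)*(h^3 + 4*h^2) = (h + 1)*(h + 4)*(h^2) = h*(h + 1)*(h + 4)*(h)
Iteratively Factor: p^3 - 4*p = (p - 2)*(p^2 + 2*p) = (p - 2)*(p + 2)*(p)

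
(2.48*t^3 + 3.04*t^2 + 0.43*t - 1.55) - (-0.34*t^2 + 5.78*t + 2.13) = 2.48*t^3 + 3.38*t^2 - 5.35*t - 3.68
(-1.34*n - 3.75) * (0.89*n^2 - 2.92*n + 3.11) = -1.1926*n^3 + 0.5753*n^2 + 6.7826*n - 11.6625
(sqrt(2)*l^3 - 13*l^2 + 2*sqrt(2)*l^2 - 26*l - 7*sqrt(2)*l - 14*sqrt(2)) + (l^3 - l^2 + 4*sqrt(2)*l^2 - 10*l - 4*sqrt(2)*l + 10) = l^3 + sqrt(2)*l^3 - 14*l^2 + 6*sqrt(2)*l^2 - 36*l - 11*sqrt(2)*l - 14*sqrt(2) + 10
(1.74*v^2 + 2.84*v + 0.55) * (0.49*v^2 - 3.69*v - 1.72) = 0.8526*v^4 - 5.029*v^3 - 13.2029*v^2 - 6.9143*v - 0.946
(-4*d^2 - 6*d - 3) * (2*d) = -8*d^3 - 12*d^2 - 6*d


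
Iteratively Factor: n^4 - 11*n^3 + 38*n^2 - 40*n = (n)*(n^3 - 11*n^2 + 38*n - 40) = n*(n - 2)*(n^2 - 9*n + 20) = n*(n - 4)*(n - 2)*(n - 5)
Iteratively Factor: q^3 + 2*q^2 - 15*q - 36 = (q - 4)*(q^2 + 6*q + 9) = (q - 4)*(q + 3)*(q + 3)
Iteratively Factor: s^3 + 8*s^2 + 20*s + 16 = (s + 4)*(s^2 + 4*s + 4) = (s + 2)*(s + 4)*(s + 2)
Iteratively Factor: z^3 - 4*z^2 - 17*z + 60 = (z - 5)*(z^2 + z - 12) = (z - 5)*(z - 3)*(z + 4)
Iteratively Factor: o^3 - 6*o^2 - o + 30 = (o - 5)*(o^2 - o - 6) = (o - 5)*(o - 3)*(o + 2)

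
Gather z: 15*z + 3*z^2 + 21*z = 3*z^2 + 36*z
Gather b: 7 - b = 7 - b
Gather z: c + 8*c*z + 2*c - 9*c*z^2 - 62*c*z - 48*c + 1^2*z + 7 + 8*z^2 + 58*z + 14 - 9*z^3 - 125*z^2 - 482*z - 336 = -45*c - 9*z^3 + z^2*(-9*c - 117) + z*(-54*c - 423) - 315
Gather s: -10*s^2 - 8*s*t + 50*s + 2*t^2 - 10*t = -10*s^2 + s*(50 - 8*t) + 2*t^2 - 10*t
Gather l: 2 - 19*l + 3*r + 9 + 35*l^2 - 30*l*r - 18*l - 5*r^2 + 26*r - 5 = 35*l^2 + l*(-30*r - 37) - 5*r^2 + 29*r + 6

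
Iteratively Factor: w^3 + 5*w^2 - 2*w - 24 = (w + 3)*(w^2 + 2*w - 8) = (w - 2)*(w + 3)*(w + 4)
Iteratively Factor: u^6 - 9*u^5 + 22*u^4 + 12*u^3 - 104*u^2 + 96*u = (u + 2)*(u^5 - 11*u^4 + 44*u^3 - 76*u^2 + 48*u) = (u - 4)*(u + 2)*(u^4 - 7*u^3 + 16*u^2 - 12*u) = (u - 4)*(u - 2)*(u + 2)*(u^3 - 5*u^2 + 6*u) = (u - 4)*(u - 3)*(u - 2)*(u + 2)*(u^2 - 2*u) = (u - 4)*(u - 3)*(u - 2)^2*(u + 2)*(u)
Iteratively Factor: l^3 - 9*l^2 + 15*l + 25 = (l - 5)*(l^2 - 4*l - 5) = (l - 5)^2*(l + 1)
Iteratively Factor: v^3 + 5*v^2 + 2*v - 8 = (v + 2)*(v^2 + 3*v - 4) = (v - 1)*(v + 2)*(v + 4)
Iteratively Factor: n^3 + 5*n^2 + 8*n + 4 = (n + 1)*(n^2 + 4*n + 4) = (n + 1)*(n + 2)*(n + 2)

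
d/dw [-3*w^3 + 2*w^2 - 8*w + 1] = -9*w^2 + 4*w - 8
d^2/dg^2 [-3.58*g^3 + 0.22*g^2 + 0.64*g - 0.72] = 0.44 - 21.48*g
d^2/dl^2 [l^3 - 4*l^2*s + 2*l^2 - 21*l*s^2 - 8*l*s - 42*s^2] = 6*l - 8*s + 4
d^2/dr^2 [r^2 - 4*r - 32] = 2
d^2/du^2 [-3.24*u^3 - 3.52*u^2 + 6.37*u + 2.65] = -19.44*u - 7.04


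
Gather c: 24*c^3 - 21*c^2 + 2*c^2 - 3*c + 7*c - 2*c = 24*c^3 - 19*c^2 + 2*c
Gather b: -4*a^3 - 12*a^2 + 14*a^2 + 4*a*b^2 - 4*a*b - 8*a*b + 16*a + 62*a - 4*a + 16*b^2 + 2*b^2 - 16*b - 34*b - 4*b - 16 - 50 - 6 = -4*a^3 + 2*a^2 + 74*a + b^2*(4*a + 18) + b*(-12*a - 54) - 72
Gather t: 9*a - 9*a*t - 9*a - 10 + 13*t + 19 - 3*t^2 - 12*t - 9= -3*t^2 + t*(1 - 9*a)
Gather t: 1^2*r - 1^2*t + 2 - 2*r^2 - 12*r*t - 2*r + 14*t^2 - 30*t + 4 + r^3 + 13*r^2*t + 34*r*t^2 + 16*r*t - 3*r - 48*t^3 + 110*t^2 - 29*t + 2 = r^3 - 2*r^2 - 4*r - 48*t^3 + t^2*(34*r + 124) + t*(13*r^2 + 4*r - 60) + 8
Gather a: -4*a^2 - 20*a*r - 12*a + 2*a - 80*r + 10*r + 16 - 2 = -4*a^2 + a*(-20*r - 10) - 70*r + 14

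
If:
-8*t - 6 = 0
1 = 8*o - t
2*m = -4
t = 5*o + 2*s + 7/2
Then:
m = -2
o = 1/32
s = -141/64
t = -3/4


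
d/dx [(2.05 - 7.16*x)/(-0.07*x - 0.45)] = (0.235585*x + 1.514475)/(0.07*x + 0.45)^3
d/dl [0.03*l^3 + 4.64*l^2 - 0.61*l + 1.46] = 0.09*l^2 + 9.28*l - 0.61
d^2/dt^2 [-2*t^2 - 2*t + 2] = -4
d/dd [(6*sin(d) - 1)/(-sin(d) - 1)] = -7*cos(d)/(sin(d) + 1)^2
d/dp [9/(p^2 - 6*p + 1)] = 18*(3 - p)/(p^2 - 6*p + 1)^2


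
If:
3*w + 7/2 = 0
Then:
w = -7/6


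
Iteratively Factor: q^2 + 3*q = (q + 3)*(q)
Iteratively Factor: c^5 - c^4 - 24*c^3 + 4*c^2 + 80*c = (c)*(c^4 - c^3 - 24*c^2 + 4*c + 80) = c*(c - 2)*(c^3 + c^2 - 22*c - 40) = c*(c - 5)*(c - 2)*(c^2 + 6*c + 8) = c*(c - 5)*(c - 2)*(c + 2)*(c + 4)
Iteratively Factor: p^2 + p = (p)*(p + 1)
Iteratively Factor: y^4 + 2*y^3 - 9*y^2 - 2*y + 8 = (y + 1)*(y^3 + y^2 - 10*y + 8) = (y + 1)*(y + 4)*(y^2 - 3*y + 2) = (y - 1)*(y + 1)*(y + 4)*(y - 2)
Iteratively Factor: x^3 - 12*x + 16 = (x + 4)*(x^2 - 4*x + 4) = (x - 2)*(x + 4)*(x - 2)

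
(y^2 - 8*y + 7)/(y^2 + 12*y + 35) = (y^2 - 8*y + 7)/(y^2 + 12*y + 35)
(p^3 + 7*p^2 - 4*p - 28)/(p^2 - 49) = (p^2 - 4)/(p - 7)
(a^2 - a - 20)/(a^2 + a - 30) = (a + 4)/(a + 6)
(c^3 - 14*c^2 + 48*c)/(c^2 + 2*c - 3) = c*(c^2 - 14*c + 48)/(c^2 + 2*c - 3)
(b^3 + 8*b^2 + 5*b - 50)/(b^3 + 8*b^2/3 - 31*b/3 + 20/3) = 3*(b^2 + 3*b - 10)/(3*b^2 - 7*b + 4)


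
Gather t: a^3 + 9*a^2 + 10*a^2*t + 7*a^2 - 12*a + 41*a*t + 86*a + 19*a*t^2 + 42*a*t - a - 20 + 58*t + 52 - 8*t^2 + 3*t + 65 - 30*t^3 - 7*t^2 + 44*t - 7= a^3 + 16*a^2 + 73*a - 30*t^3 + t^2*(19*a - 15) + t*(10*a^2 + 83*a + 105) + 90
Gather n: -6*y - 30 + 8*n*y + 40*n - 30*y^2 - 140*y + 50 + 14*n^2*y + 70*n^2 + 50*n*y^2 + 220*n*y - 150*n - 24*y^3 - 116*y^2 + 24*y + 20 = n^2*(14*y + 70) + n*(50*y^2 + 228*y - 110) - 24*y^3 - 146*y^2 - 122*y + 40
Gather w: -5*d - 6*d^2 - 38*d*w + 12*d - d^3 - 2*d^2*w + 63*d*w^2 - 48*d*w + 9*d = -d^3 - 6*d^2 + 63*d*w^2 + 16*d + w*(-2*d^2 - 86*d)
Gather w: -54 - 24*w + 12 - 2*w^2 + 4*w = -2*w^2 - 20*w - 42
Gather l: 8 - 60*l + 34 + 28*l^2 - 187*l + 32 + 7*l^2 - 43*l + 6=35*l^2 - 290*l + 80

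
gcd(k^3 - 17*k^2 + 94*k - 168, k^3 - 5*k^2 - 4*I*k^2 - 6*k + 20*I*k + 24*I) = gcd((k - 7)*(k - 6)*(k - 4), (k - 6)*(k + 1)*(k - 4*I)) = k - 6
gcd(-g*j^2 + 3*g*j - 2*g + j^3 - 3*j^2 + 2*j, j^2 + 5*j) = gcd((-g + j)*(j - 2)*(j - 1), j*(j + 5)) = 1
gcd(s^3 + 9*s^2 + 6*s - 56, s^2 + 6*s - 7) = s + 7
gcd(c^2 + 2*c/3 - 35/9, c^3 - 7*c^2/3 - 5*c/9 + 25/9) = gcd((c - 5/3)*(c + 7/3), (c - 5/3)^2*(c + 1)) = c - 5/3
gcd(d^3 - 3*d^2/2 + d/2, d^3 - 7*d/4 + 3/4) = d^2 - 3*d/2 + 1/2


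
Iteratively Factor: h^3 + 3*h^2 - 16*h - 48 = (h - 4)*(h^2 + 7*h + 12) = (h - 4)*(h + 4)*(h + 3)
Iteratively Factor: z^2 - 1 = (z - 1)*(z + 1)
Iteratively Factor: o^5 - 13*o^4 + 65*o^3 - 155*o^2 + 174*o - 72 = (o - 2)*(o^4 - 11*o^3 + 43*o^2 - 69*o + 36) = (o - 4)*(o - 2)*(o^3 - 7*o^2 + 15*o - 9) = (o - 4)*(o - 3)*(o - 2)*(o^2 - 4*o + 3) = (o - 4)*(o - 3)*(o - 2)*(o - 1)*(o - 3)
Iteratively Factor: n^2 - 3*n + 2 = (n - 2)*(n - 1)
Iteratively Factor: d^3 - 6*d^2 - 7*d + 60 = (d - 4)*(d^2 - 2*d - 15) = (d - 5)*(d - 4)*(d + 3)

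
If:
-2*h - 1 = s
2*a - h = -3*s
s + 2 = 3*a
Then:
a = 13/25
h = -7/25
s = -11/25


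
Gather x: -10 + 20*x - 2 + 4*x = 24*x - 12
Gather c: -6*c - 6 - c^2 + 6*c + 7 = 1 - c^2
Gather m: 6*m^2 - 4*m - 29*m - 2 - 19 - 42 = 6*m^2 - 33*m - 63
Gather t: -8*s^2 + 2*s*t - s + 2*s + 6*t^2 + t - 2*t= -8*s^2 + s + 6*t^2 + t*(2*s - 1)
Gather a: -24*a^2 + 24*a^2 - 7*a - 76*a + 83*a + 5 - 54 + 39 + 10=0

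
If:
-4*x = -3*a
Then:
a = 4*x/3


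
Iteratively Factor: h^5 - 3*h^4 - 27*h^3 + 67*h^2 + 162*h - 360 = (h - 2)*(h^4 - h^3 - 29*h^2 + 9*h + 180) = (h - 3)*(h - 2)*(h^3 + 2*h^2 - 23*h - 60) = (h - 3)*(h - 2)*(h + 3)*(h^2 - h - 20) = (h - 5)*(h - 3)*(h - 2)*(h + 3)*(h + 4)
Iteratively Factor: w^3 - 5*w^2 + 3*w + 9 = (w + 1)*(w^2 - 6*w + 9) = (w - 3)*(w + 1)*(w - 3)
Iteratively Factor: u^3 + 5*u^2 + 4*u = (u + 4)*(u^2 + u) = (u + 1)*(u + 4)*(u)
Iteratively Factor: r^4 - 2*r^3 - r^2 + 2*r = (r)*(r^3 - 2*r^2 - r + 2) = r*(r + 1)*(r^2 - 3*r + 2) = r*(r - 1)*(r + 1)*(r - 2)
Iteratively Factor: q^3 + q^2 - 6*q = (q)*(q^2 + q - 6) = q*(q - 2)*(q + 3)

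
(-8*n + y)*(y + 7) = -8*n*y - 56*n + y^2 + 7*y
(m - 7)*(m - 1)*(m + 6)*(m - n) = m^4 - m^3*n - 2*m^3 + 2*m^2*n - 41*m^2 + 41*m*n + 42*m - 42*n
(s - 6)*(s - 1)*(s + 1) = s^3 - 6*s^2 - s + 6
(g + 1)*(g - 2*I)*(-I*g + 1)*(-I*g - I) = -g^4 - 2*g^3 + I*g^3 - 3*g^2 + 2*I*g^2 - 4*g + I*g - 2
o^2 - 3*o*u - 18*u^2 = (o - 6*u)*(o + 3*u)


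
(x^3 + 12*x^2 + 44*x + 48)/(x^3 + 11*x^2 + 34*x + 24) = (x + 2)/(x + 1)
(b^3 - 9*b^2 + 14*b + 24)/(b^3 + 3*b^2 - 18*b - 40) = (b^2 - 5*b - 6)/(b^2 + 7*b + 10)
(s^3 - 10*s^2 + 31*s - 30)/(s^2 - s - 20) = (s^2 - 5*s + 6)/(s + 4)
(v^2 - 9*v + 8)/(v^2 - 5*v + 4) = (v - 8)/(v - 4)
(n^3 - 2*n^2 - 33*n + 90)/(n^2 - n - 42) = (n^2 - 8*n + 15)/(n - 7)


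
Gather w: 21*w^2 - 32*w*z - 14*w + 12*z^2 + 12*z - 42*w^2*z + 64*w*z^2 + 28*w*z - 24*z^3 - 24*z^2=w^2*(21 - 42*z) + w*(64*z^2 - 4*z - 14) - 24*z^3 - 12*z^2 + 12*z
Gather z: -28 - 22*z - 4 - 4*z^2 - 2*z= -4*z^2 - 24*z - 32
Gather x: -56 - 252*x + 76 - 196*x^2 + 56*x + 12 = -196*x^2 - 196*x + 32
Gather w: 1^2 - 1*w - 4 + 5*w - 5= 4*w - 8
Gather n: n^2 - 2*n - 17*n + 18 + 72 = n^2 - 19*n + 90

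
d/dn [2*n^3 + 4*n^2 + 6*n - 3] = 6*n^2 + 8*n + 6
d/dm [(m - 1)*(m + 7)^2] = (m + 7)*(3*m + 5)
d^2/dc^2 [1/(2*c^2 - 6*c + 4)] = (-c^2 + 3*c + (2*c - 3)^2 - 2)/(c^2 - 3*c + 2)^3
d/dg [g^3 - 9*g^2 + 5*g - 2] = 3*g^2 - 18*g + 5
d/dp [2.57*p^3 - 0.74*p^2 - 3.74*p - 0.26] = 7.71*p^2 - 1.48*p - 3.74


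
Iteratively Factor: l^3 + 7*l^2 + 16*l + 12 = (l + 3)*(l^2 + 4*l + 4) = (l + 2)*(l + 3)*(l + 2)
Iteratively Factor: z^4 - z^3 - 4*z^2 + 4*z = (z + 2)*(z^3 - 3*z^2 + 2*z) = (z - 2)*(z + 2)*(z^2 - z) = (z - 2)*(z - 1)*(z + 2)*(z)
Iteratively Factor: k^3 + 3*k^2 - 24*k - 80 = (k + 4)*(k^2 - k - 20) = (k + 4)^2*(k - 5)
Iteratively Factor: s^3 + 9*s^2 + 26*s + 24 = (s + 2)*(s^2 + 7*s + 12) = (s + 2)*(s + 3)*(s + 4)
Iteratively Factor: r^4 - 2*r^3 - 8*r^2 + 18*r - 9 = (r - 3)*(r^3 + r^2 - 5*r + 3) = (r - 3)*(r + 3)*(r^2 - 2*r + 1) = (r - 3)*(r - 1)*(r + 3)*(r - 1)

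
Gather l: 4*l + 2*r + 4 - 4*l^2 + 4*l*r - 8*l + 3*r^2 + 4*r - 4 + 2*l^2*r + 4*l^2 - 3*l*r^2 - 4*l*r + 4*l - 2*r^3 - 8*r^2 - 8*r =2*l^2*r - 3*l*r^2 - 2*r^3 - 5*r^2 - 2*r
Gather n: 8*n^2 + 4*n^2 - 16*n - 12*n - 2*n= 12*n^2 - 30*n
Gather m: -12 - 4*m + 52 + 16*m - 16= 12*m + 24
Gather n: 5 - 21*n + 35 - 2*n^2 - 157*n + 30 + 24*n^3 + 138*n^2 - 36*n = 24*n^3 + 136*n^2 - 214*n + 70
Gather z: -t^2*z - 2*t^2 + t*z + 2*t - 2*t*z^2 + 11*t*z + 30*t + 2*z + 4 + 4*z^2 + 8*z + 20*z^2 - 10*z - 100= -2*t^2 + 32*t + z^2*(24 - 2*t) + z*(-t^2 + 12*t) - 96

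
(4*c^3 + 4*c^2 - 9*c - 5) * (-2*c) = -8*c^4 - 8*c^3 + 18*c^2 + 10*c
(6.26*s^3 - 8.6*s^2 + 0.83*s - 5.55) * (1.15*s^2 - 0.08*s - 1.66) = 7.199*s^5 - 10.3908*s^4 - 8.7491*s^3 + 7.8271*s^2 - 0.9338*s + 9.213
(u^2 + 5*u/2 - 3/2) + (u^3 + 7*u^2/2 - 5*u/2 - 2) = u^3 + 9*u^2/2 - 7/2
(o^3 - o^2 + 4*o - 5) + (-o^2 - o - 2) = o^3 - 2*o^2 + 3*o - 7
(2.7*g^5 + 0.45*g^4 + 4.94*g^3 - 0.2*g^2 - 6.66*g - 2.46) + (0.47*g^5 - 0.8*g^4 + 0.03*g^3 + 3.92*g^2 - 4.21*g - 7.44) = 3.17*g^5 - 0.35*g^4 + 4.97*g^3 + 3.72*g^2 - 10.87*g - 9.9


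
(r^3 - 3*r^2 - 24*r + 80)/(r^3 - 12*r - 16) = (r^2 + r - 20)/(r^2 + 4*r + 4)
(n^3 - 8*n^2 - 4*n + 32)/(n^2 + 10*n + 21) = (n^3 - 8*n^2 - 4*n + 32)/(n^2 + 10*n + 21)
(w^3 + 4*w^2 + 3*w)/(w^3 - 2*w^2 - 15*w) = (w + 1)/(w - 5)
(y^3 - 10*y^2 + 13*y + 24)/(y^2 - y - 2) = (y^2 - 11*y + 24)/(y - 2)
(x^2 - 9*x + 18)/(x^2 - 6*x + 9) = (x - 6)/(x - 3)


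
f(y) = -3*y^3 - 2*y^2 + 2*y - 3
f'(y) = -9*y^2 - 4*y + 2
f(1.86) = -25.50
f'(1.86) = -36.58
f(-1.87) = 5.88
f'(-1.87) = -21.99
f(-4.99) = 309.97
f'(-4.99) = -202.14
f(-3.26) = 73.16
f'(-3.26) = -80.61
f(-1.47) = -0.73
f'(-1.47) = -11.57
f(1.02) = -6.22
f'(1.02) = -11.44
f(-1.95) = 7.74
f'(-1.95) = -24.42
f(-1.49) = -0.50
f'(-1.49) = -12.02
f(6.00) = -711.00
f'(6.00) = -346.00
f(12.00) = -5451.00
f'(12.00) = -1342.00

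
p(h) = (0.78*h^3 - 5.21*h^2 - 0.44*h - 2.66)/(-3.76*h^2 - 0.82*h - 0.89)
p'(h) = (7.52*h + 0.82)*(0.78*h^3 - 5.21*h^2 - 0.44*h - 2.66)/(-3.76*h^2 - 0.82*h - 0.89)^2 + (2.34*h^2 - 10.42*h - 0.44)/(-3.76*h^2 - 0.82*h - 0.89) = (-2.9328*h^4 - 1.2792*h^3 + 0.5352*h^2 - 10.7294*h - 1.7896)/(14.1376*h^4 + 6.1664*h^3 + 7.3652*h^2 + 1.4596*h + 0.7921)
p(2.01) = 1.03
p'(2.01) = -0.25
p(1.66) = 1.12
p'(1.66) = -0.29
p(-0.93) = 2.19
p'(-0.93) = 0.66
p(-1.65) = 2.01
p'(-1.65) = 0.01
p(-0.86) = 2.24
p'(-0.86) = 0.80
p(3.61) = 0.67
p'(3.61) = -0.21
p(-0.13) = 3.18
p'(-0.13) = -0.53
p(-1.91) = 2.01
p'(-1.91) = -0.06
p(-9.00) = 3.32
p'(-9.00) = -0.20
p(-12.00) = 3.94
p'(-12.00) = -0.21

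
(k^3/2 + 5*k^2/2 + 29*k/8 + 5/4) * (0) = 0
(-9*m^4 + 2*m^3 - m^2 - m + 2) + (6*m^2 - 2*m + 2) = -9*m^4 + 2*m^3 + 5*m^2 - 3*m + 4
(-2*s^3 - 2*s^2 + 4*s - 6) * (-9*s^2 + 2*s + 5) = 18*s^5 + 14*s^4 - 50*s^3 + 52*s^2 + 8*s - 30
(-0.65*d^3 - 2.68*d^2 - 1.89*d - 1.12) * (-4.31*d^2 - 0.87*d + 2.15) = 2.8015*d^5 + 12.1163*d^4 + 9.08*d^3 + 0.7095*d^2 - 3.0891*d - 2.408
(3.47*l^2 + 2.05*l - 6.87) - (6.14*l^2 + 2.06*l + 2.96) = -2.67*l^2 - 0.0100000000000002*l - 9.83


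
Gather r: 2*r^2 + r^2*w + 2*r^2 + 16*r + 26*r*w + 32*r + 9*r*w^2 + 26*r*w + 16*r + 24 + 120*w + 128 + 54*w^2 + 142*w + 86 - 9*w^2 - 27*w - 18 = r^2*(w + 4) + r*(9*w^2 + 52*w + 64) + 45*w^2 + 235*w + 220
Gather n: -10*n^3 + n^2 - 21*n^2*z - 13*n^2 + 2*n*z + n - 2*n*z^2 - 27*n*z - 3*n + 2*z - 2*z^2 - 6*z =-10*n^3 + n^2*(-21*z - 12) + n*(-2*z^2 - 25*z - 2) - 2*z^2 - 4*z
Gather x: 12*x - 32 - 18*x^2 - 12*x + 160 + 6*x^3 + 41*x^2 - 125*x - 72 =6*x^3 + 23*x^2 - 125*x + 56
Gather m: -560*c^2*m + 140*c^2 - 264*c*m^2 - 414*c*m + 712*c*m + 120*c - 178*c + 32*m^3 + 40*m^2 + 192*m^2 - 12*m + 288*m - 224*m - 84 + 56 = 140*c^2 - 58*c + 32*m^3 + m^2*(232 - 264*c) + m*(-560*c^2 + 298*c + 52) - 28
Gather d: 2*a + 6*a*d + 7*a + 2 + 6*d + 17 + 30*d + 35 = 9*a + d*(6*a + 36) + 54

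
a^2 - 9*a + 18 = (a - 6)*(a - 3)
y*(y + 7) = y^2 + 7*y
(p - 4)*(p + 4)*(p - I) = p^3 - I*p^2 - 16*p + 16*I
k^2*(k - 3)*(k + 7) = k^4 + 4*k^3 - 21*k^2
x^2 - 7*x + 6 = (x - 6)*(x - 1)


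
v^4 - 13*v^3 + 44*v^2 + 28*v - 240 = (v - 6)*(v - 5)*(v - 4)*(v + 2)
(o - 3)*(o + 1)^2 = o^3 - o^2 - 5*o - 3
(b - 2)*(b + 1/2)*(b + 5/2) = b^3 + b^2 - 19*b/4 - 5/2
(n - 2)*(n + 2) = n^2 - 4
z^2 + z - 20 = (z - 4)*(z + 5)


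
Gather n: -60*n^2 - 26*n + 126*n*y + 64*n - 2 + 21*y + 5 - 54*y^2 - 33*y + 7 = -60*n^2 + n*(126*y + 38) - 54*y^2 - 12*y + 10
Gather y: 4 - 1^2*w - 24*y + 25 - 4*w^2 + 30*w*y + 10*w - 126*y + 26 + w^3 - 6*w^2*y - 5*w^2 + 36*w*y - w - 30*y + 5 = w^3 - 9*w^2 + 8*w + y*(-6*w^2 + 66*w - 180) + 60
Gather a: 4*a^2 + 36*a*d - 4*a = 4*a^2 + a*(36*d - 4)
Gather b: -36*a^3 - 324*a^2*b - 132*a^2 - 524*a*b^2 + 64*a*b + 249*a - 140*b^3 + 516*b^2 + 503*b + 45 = -36*a^3 - 132*a^2 + 249*a - 140*b^3 + b^2*(516 - 524*a) + b*(-324*a^2 + 64*a + 503) + 45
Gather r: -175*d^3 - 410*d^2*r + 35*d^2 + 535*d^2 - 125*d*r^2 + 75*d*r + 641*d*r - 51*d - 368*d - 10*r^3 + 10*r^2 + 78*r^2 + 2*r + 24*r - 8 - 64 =-175*d^3 + 570*d^2 - 419*d - 10*r^3 + r^2*(88 - 125*d) + r*(-410*d^2 + 716*d + 26) - 72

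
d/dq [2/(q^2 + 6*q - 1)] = 4*(-q - 3)/(q^2 + 6*q - 1)^2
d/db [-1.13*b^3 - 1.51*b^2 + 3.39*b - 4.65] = -3.39*b^2 - 3.02*b + 3.39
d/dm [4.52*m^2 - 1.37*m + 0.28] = 9.04*m - 1.37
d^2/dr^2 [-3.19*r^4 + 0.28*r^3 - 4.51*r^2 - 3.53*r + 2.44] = -38.28*r^2 + 1.68*r - 9.02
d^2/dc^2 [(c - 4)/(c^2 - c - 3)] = 2*((5 - 3*c)*(-c^2 + c + 3) - (c - 4)*(2*c - 1)^2)/(-c^2 + c + 3)^3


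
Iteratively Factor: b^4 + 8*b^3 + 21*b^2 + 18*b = (b + 2)*(b^3 + 6*b^2 + 9*b) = b*(b + 2)*(b^2 + 6*b + 9) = b*(b + 2)*(b + 3)*(b + 3)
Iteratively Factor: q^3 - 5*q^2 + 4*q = (q - 4)*(q^2 - q) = (q - 4)*(q - 1)*(q)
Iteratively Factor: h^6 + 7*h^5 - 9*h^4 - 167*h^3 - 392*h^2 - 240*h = (h + 4)*(h^5 + 3*h^4 - 21*h^3 - 83*h^2 - 60*h) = (h + 3)*(h + 4)*(h^4 - 21*h^2 - 20*h) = h*(h + 3)*(h + 4)*(h^3 - 21*h - 20) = h*(h + 1)*(h + 3)*(h + 4)*(h^2 - h - 20) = h*(h - 5)*(h + 1)*(h + 3)*(h + 4)*(h + 4)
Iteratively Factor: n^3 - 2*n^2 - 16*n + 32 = (n - 2)*(n^2 - 16) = (n - 2)*(n + 4)*(n - 4)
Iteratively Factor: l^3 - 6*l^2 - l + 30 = (l - 3)*(l^2 - 3*l - 10) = (l - 5)*(l - 3)*(l + 2)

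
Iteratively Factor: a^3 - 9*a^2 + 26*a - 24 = (a - 4)*(a^2 - 5*a + 6) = (a - 4)*(a - 3)*(a - 2)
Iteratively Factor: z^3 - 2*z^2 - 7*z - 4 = (z + 1)*(z^2 - 3*z - 4) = (z + 1)^2*(z - 4)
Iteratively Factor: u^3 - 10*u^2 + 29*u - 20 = (u - 5)*(u^2 - 5*u + 4) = (u - 5)*(u - 1)*(u - 4)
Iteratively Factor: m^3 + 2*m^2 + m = (m + 1)*(m^2 + m) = (m + 1)^2*(m)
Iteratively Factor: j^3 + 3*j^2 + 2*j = (j)*(j^2 + 3*j + 2) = j*(j + 2)*(j + 1)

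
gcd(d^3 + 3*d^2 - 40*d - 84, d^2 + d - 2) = d + 2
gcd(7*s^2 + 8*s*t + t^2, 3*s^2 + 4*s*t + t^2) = s + t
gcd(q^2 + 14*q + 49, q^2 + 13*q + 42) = q + 7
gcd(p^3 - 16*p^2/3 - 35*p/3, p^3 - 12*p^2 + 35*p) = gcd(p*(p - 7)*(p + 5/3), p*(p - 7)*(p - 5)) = p^2 - 7*p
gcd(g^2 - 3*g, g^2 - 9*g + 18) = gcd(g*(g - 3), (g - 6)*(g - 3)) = g - 3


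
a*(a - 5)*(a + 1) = a^3 - 4*a^2 - 5*a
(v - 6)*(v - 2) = v^2 - 8*v + 12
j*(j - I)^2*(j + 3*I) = j^4 + I*j^3 + 5*j^2 - 3*I*j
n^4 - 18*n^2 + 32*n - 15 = (n - 3)*(n - 1)^2*(n + 5)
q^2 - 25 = (q - 5)*(q + 5)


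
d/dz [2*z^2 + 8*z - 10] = 4*z + 8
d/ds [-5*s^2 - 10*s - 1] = -10*s - 10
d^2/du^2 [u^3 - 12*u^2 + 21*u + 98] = 6*u - 24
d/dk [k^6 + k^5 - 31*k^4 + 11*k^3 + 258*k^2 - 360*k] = 6*k^5 + 5*k^4 - 124*k^3 + 33*k^2 + 516*k - 360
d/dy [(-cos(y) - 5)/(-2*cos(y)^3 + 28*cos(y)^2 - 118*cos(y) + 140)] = (-277*cos(y) + cos(2*y) + cos(3*y) + 731)*sin(y)/(4*(cos(y)^3 - 14*cos(y)^2 + 59*cos(y) - 70)^2)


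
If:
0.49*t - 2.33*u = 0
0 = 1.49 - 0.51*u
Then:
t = 13.89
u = 2.92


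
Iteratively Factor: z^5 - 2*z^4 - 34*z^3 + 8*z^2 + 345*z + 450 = (z + 3)*(z^4 - 5*z^3 - 19*z^2 + 65*z + 150) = (z - 5)*(z + 3)*(z^3 - 19*z - 30) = (z - 5)^2*(z + 3)*(z^2 + 5*z + 6) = (z - 5)^2*(z + 2)*(z + 3)*(z + 3)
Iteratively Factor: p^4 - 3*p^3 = (p)*(p^3 - 3*p^2) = p*(p - 3)*(p^2) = p^2*(p - 3)*(p)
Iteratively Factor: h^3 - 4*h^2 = (h)*(h^2 - 4*h) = h*(h - 4)*(h)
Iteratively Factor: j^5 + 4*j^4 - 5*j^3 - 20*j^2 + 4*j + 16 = (j + 2)*(j^4 + 2*j^3 - 9*j^2 - 2*j + 8) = (j + 2)*(j + 4)*(j^3 - 2*j^2 - j + 2) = (j + 1)*(j + 2)*(j + 4)*(j^2 - 3*j + 2) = (j - 1)*(j + 1)*(j + 2)*(j + 4)*(j - 2)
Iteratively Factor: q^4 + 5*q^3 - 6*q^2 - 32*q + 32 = (q - 1)*(q^3 + 6*q^2 - 32) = (q - 1)*(q + 4)*(q^2 + 2*q - 8) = (q - 2)*(q - 1)*(q + 4)*(q + 4)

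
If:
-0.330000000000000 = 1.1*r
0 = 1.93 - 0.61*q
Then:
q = 3.16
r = -0.30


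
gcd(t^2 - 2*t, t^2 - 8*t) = t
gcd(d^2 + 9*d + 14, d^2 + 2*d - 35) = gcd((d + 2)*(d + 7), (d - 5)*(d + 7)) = d + 7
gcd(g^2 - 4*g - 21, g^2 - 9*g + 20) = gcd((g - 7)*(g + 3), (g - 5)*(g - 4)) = 1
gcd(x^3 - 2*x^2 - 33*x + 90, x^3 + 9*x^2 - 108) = x^2 + 3*x - 18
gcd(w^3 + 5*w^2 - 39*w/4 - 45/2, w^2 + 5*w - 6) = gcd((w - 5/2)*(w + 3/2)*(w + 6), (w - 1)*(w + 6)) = w + 6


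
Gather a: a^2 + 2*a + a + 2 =a^2 + 3*a + 2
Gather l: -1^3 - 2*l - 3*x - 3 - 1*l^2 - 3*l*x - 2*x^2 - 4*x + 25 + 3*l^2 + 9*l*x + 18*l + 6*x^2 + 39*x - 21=2*l^2 + l*(6*x + 16) + 4*x^2 + 32*x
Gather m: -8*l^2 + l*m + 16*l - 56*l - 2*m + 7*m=-8*l^2 - 40*l + m*(l + 5)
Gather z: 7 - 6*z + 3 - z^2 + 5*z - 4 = -z^2 - z + 6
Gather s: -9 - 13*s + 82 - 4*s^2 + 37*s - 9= -4*s^2 + 24*s + 64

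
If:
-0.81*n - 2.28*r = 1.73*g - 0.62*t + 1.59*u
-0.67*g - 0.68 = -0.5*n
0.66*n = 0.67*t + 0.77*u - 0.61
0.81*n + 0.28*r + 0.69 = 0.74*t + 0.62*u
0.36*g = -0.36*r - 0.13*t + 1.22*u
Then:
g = 1.06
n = 2.79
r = -1.13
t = 3.28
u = 0.33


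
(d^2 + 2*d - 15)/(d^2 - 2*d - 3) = (d + 5)/(d + 1)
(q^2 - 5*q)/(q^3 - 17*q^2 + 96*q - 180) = q/(q^2 - 12*q + 36)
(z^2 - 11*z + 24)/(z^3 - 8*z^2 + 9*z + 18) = (z - 8)/(z^2 - 5*z - 6)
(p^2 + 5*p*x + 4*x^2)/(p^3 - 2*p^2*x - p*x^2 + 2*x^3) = (p + 4*x)/(p^2 - 3*p*x + 2*x^2)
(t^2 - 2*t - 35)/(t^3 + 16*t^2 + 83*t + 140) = (t - 7)/(t^2 + 11*t + 28)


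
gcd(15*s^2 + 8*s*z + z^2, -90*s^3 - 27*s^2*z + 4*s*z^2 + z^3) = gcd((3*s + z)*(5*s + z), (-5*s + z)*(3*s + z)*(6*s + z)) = 3*s + z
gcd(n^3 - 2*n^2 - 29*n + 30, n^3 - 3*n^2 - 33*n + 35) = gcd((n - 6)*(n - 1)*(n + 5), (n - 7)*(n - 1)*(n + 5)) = n^2 + 4*n - 5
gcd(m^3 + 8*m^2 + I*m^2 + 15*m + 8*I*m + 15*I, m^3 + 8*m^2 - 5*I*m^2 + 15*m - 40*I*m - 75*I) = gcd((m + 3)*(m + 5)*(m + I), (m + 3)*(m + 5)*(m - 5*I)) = m^2 + 8*m + 15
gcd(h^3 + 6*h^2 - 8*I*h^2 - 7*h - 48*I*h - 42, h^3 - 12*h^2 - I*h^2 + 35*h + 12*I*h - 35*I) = h - I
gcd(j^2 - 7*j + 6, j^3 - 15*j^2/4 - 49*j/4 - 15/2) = j - 6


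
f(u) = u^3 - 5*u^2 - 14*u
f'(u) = 3*u^2 - 10*u - 14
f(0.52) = -8.49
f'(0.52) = -18.39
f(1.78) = -35.12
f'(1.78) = -22.29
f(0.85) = -14.90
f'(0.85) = -20.33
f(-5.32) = -217.60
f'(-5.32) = 124.11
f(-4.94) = -173.41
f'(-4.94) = 108.61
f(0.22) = -3.31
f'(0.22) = -16.05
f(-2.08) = -1.51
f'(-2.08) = 19.78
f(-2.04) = -0.74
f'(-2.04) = 18.88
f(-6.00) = -312.00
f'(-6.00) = 154.00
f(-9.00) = -1008.00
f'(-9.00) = 319.00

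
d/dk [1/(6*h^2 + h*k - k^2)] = (-h + 2*k)/(6*h^2 + h*k - k^2)^2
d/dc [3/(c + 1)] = -3/(c + 1)^2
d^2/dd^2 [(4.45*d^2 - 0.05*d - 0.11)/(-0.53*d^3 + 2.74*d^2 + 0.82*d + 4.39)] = (-2.50001*d^6 + 0.084270000000032*d^5 - 11.668692*d^4 - 126.718542*d^3 + 327.22782*d^2 - 0.590069999999996*d - 174.380034)/(0.148877*d^9 - 2.308998*d^8 + 11.24607*d^7 - 17.125453*d^6 + 20.851368*d^5 - 92.954856*d^4 - 29.089441*d^3 - 167.27217*d^2 - 47.409366*d - 84.604519)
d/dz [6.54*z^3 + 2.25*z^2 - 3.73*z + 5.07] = 19.62*z^2 + 4.5*z - 3.73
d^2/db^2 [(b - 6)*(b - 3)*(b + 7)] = 6*b - 4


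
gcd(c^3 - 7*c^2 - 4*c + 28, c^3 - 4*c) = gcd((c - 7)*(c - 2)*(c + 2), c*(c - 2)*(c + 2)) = c^2 - 4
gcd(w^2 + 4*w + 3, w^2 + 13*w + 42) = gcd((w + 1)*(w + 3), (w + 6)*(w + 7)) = 1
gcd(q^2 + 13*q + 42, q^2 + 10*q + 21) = q + 7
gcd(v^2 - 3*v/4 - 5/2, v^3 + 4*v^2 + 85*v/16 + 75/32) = v + 5/4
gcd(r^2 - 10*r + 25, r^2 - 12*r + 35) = r - 5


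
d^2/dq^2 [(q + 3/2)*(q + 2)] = 2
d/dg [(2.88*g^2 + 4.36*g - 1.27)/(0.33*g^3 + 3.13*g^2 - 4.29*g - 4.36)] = (-0.9504*g^4 - 2.8776*g^3 - 24.7447*g^2 - 17.1634*g - 24.4579)/(0.1089*g^6 + 2.0658*g^5 + 6.9655*g^4 - 29.733*g^3 - 8.8895*g^2 + 37.4088*g + 19.0096)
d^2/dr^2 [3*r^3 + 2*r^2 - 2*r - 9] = 18*r + 4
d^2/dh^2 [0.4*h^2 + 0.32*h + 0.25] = 0.800000000000000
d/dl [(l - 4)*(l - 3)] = 2*l - 7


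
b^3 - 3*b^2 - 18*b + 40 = (b - 5)*(b - 2)*(b + 4)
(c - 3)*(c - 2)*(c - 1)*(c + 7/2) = c^4 - 5*c^3/2 - 10*c^2 + 65*c/2 - 21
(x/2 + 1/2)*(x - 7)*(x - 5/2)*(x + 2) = x^4/2 - 13*x^3/4 - 9*x^2/2 + 67*x/4 + 35/2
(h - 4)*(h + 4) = h^2 - 16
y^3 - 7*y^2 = y^2*(y - 7)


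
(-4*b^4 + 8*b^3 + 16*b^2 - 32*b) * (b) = -4*b^5 + 8*b^4 + 16*b^3 - 32*b^2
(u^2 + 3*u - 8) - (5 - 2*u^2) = 3*u^2 + 3*u - 13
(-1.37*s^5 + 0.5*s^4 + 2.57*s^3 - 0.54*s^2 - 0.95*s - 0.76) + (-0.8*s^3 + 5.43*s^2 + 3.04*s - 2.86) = -1.37*s^5 + 0.5*s^4 + 1.77*s^3 + 4.89*s^2 + 2.09*s - 3.62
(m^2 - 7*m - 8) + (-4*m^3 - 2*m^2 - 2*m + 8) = -4*m^3 - m^2 - 9*m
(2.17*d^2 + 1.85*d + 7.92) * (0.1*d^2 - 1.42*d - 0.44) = 0.217*d^4 - 2.8964*d^3 - 2.7898*d^2 - 12.0604*d - 3.4848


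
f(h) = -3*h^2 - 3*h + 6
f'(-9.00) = 51.00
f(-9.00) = -210.00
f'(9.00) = -57.00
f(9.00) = -264.00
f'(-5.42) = 29.52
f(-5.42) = -65.87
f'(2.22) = -16.32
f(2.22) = -15.45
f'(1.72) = -13.32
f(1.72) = -8.04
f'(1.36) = -11.16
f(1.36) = -3.63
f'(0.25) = -4.50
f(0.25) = 5.06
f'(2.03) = -15.18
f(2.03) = -12.45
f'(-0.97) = 2.82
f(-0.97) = 6.09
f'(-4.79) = 25.74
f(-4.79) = -48.46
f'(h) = -6*h - 3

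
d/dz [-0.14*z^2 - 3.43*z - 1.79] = -0.28*z - 3.43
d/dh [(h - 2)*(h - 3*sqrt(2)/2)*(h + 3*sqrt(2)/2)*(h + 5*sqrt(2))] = 4*h^3 - 6*h^2 + 15*sqrt(2)*h^2 - 20*sqrt(2)*h - 9*h - 45*sqrt(2)/2 + 9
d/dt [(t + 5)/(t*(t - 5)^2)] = (-2*t^2 - 15*t + 25)/(t^2*(t^3 - 15*t^2 + 75*t - 125))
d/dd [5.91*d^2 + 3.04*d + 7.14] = 11.82*d + 3.04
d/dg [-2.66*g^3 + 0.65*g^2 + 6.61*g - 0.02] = -7.98*g^2 + 1.3*g + 6.61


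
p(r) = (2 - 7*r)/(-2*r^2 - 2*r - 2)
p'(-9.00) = -0.06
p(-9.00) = -0.45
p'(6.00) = -0.06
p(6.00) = 0.47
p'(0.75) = 0.75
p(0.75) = 0.70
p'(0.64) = 1.03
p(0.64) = 0.60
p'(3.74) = -0.11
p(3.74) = 0.65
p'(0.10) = 3.79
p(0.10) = -0.59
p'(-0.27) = 5.75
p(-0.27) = -2.42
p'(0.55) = 1.32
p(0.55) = 0.50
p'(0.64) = 1.03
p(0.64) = 0.60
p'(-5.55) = -0.17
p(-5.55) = -0.78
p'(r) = (2 - 7*r)*(4*r + 2)/(-2*r^2 - 2*r - 2)^2 - 7/(-2*r^2 - 2*r - 2) = (7*r^2 + 7*r - (2*r + 1)*(7*r - 2) + 7)/(2*(r^2 + r + 1)^2)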